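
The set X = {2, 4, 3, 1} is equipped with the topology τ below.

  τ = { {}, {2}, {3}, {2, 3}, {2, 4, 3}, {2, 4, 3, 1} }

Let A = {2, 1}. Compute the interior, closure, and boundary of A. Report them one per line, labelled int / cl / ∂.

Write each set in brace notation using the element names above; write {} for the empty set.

opens ⊆ A: {}, {2}; union → int = {2}
complement {4, 3}; its interior {3}; cl(A) = X∖{3} = {2, 4, 1}
boundary = {2, 4, 1} ∖ {2} = {4, 1}

int(A) = {2}
cl(A)  = {2, 4, 1}
∂A     = {4, 1}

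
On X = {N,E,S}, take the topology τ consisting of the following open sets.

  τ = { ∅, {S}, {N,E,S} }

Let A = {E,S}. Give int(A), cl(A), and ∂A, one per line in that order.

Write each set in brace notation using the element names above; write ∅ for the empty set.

opens ⊆ A: ∅, {S}; union → int = {S}
complement {N}; its interior ∅; cl(A) = X∖∅ = {N,E,S}
boundary = {N,E,S} ∖ {S} = {N,E}

int(A) = {S}
cl(A)  = {N,E,S}
∂A     = {N,E}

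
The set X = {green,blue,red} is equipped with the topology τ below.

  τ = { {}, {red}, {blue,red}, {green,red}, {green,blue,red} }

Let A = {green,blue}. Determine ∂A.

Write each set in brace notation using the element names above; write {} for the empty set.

{green,blue}

U open, U⊆A: {}. int(A) = ⋃ = {}
X∖A={red}, int(X∖A)={red}, hence cl(A)={green,blue}
∂A: remove int from cl → {green,blue}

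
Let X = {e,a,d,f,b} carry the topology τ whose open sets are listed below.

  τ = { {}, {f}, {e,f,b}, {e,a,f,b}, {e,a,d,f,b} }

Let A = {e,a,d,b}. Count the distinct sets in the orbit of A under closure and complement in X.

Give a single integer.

4

complement {f}; its interior {f}; cl(A) = X∖{f} = {e,a,d,b}
With k = closure, c = complement:
  1. A     = {e,a,d,b}
  2. cA    = {f}
  3. kcA   = {e,a,d,f,b}
  4. ckcA  = {}
k, c of each give nothing new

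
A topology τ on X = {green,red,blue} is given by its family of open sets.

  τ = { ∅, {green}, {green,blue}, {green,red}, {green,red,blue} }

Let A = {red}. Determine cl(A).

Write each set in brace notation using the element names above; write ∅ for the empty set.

{red}

complement {green,blue}; its interior {green,blue}; cl(A) = X∖{green,blue} = {red}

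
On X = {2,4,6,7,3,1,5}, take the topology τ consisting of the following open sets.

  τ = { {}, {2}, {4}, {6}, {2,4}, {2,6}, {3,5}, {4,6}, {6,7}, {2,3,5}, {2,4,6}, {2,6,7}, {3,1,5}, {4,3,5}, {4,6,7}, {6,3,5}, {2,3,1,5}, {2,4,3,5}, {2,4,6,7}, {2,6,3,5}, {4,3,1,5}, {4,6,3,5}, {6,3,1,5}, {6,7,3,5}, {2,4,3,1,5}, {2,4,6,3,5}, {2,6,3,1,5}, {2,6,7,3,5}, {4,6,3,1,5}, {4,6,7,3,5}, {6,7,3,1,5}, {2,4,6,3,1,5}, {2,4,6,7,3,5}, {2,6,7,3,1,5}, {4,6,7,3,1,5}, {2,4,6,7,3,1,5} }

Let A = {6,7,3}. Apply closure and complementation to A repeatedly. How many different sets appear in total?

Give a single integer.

6

cl via duality: int({2,4,1,5}) = {2,4}, so X∖{2,4} = {6,7,3,1,5}
Write k for closure, c for complement:
  1. A     = {6,7,3}
  2. kA    = {6,7,3,1,5}
  3. cA    = {2,4,1,5}
  4. ckA   = {2,4}
  5. kcA   = {2,4,3,1,5}
  6. ckcA  = {6,7}
applying k or c yields no new set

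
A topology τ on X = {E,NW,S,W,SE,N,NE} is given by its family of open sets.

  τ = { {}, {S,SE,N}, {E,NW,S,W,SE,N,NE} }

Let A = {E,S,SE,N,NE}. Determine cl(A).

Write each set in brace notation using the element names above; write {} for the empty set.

complement {NW,W}; its interior {}; cl(A) = X∖{} = {E,NW,S,W,SE,N,NE}

{E,NW,S,W,SE,N,NE}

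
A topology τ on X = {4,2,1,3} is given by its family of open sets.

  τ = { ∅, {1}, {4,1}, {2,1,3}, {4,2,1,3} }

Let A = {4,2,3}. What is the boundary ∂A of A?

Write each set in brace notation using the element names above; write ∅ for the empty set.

U open, U⊆A: ∅. int(A) = ⋃ = ∅
X∖A={1}, int(X∖A)={1}, hence cl(A)={4,2,3}
∂A: remove int from cl → {4,2,3}

{4,2,3}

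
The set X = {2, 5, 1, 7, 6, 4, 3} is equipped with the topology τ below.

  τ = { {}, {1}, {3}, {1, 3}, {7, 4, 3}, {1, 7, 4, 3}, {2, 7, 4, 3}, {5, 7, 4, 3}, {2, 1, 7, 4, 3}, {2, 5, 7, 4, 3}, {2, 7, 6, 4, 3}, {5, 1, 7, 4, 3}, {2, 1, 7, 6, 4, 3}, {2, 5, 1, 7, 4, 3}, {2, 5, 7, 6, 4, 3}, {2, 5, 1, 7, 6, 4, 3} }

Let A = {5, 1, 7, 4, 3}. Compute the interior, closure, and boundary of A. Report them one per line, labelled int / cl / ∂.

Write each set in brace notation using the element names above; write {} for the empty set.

int(A) = {5, 1, 7, 4, 3}
cl(A)  = {2, 5, 1, 7, 6, 4, 3}
∂A     = {2, 6}

interior: largest open inside A is {5, 1, 7, 4, 3} (from {}, {1}, {3}, {1, 3}, {7, 4, 3}, {5, 7, 4, 3}, {1, 7, 4, 3}, {5, 1, 7, 4, 3})
cl via duality: int({2, 6}) = {}, so X∖{} = {2, 5, 1, 7, 6, 4, 3}
cl∖int = {2, 6}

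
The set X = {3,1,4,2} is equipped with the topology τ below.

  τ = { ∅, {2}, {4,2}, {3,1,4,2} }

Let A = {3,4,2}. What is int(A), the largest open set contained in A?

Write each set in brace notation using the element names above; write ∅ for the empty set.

U open, U⊆A: ∅, {2}, {4,2}. int(A) = ⋃ = {4,2}

{4,2}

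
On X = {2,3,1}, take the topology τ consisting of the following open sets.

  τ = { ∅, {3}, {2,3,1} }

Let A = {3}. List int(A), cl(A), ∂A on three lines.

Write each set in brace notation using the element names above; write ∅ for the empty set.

int(A) = {3}
cl(A)  = {2,3,1}
∂A     = {2,1}

U open, U⊆A: ∅, {3}. int(A) = ⋃ = {3}
X∖A={2,1}, int(X∖A)=∅, hence cl(A)={2,3,1}
∂A: remove int from cl → {2,1}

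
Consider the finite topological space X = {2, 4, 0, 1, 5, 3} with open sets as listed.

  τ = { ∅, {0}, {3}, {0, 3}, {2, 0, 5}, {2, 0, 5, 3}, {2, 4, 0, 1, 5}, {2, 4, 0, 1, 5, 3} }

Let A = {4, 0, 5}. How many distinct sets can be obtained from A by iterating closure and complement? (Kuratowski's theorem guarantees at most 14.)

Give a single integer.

6

closure: X∖int(X∖A) = X∖{3} = {2, 4, 0, 1, 5}
Let k=closure and c=complement:
  1. A     = {4, 0, 5}
  2. kA    = {2, 4, 0, 1, 5}
  3. cA    = {2, 1, 3}
  4. ckA   = {3}
  5. kcA   = {2, 4, 1, 5, 3}
  6. ckcA  = {0}
— saturated at 6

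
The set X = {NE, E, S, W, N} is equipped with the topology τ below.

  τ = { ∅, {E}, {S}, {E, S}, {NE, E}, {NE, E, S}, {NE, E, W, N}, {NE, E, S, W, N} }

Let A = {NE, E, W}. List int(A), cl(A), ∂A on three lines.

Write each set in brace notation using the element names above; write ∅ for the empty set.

int(A) = {NE, E}
cl(A)  = {NE, E, W, N}
∂A     = {W, N}

open subsets of A: ∅, {E}, {NE, E}; so int(A) = {NE, E}
closure: X∖int(X∖A) = X∖{S} = {NE, E, W, N}
∂A = {NE, E, W, N} minus {NE, E} = {W, N}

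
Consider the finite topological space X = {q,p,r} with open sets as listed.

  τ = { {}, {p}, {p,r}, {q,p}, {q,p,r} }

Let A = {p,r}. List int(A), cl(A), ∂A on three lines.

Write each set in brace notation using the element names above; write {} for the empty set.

U open, U⊆A: {}, {p}, {p,r}. int(A) = ⋃ = {p,r}
X∖A={q}, int(X∖A)={}, hence cl(A)={q,p,r}
∂A: remove int from cl → {q}

int(A) = {p,r}
cl(A)  = {q,p,r}
∂A     = {q}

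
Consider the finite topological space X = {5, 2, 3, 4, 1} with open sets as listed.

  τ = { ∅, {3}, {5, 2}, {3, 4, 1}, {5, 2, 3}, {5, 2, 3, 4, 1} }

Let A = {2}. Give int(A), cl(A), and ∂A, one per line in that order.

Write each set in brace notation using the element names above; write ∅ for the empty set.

int(A) = ∅
cl(A)  = {5, 2}
∂A     = {5, 2}

interior: largest open inside A is ∅ (from ∅)
cl via duality: int({5, 3, 4, 1}) = {3, 4, 1}, so X∖{3, 4, 1} = {5, 2}
cl∖int = {5, 2}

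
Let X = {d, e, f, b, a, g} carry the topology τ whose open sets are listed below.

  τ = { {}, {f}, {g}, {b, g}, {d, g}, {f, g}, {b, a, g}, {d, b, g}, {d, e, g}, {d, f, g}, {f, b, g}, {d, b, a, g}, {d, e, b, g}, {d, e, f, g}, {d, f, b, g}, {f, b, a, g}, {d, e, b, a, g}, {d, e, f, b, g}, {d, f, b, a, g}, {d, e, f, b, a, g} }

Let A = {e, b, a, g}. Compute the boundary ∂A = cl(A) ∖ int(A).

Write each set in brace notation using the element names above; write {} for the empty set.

{d, e}

open subsets of A: {}, {g}, {b, g}, {b, a, g}; so int(A) = {b, a, g}
closure: X∖int(X∖A) = X∖{f} = {d, e, b, a, g}
∂A = {d, e, b, a, g} minus {b, a, g} = {d, e}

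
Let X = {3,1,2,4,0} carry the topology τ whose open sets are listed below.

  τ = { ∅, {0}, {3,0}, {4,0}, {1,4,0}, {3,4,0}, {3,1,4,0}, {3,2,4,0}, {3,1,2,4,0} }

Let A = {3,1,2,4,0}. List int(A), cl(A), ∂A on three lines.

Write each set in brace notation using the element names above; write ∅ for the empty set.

opens ⊆ A: ∅, {0}, {3,0}, {4,0}, {3,4,0}, {1,4,0}, {3,1,4,0}, {3,2,4,0}, {3,1,2,4,0}; union → int = {3,1,2,4,0}
complement ∅; its interior ∅; cl(A) = X∖∅ = {3,1,2,4,0}
boundary = {3,1,2,4,0} ∖ {3,1,2,4,0} = ∅

int(A) = {3,1,2,4,0}
cl(A)  = {3,1,2,4,0}
∂A     = ∅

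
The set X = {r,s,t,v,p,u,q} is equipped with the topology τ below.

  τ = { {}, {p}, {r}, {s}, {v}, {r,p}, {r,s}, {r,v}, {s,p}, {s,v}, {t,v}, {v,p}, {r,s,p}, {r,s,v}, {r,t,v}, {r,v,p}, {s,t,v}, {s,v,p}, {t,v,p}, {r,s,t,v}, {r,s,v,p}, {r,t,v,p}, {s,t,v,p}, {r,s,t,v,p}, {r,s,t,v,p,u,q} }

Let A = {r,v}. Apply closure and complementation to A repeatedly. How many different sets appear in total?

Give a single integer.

6

cl via duality: int({s,t,p,u,q}) = {s,p}, so X∖{s,p} = {r,t,v,u,q}
Write k for closure, c for complement:
  1. A     = {r,v}
  2. kA    = {r,t,v,u,q}
  3. cA    = {s,t,p,u,q}
  4. ckA   = {s,p}
  5. kckA  = {s,p,u,q}
  6. ckckA = {r,t,v}
applying k or c yields no new set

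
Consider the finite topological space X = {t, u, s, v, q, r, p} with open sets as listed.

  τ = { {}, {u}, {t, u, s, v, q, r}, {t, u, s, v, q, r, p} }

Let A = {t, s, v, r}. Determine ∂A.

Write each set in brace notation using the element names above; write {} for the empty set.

{t, s, v, q, r, p}

open subsets of A: {}; so int(A) = {}
closure: X∖int(X∖A) = X∖{u} = {t, s, v, q, r, p}
∂A = {t, s, v, q, r, p} minus {} = {t, s, v, q, r, p}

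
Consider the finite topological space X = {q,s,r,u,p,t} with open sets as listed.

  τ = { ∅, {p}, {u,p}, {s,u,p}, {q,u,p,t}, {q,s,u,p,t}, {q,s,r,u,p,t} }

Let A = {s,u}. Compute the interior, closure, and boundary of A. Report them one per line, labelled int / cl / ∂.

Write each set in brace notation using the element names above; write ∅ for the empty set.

int(A) = ∅
cl(A)  = {q,s,r,u,t}
∂A     = {q,s,r,u,t}

U open, U⊆A: ∅. int(A) = ⋃ = ∅
X∖A={q,r,p,t}, int(X∖A)={p}, hence cl(A)={q,s,r,u,t}
∂A: remove int from cl → {q,s,r,u,t}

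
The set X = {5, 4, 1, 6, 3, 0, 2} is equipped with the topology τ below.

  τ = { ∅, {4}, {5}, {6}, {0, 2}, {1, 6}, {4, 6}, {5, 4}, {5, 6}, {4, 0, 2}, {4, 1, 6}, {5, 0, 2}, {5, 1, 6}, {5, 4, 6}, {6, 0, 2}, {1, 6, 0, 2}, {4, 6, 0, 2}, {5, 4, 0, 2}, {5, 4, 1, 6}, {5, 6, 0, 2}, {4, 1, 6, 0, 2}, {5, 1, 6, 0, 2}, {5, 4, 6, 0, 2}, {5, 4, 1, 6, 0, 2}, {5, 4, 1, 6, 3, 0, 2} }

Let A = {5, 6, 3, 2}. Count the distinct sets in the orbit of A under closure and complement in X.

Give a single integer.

12

cl via duality: int({4, 1, 0}) = {4}, so X∖{4} = {5, 1, 6, 3, 0, 2}
Write k for closure, c for complement:
  1. A     = {5, 6, 3, 2}
  2. kA    = {5, 1, 6, 3, 0, 2}
  3. cA    = {4, 1, 0}
  4. ckA   = {4}
  5. kcA   = {4, 1, 3, 0, 2}
  6. kckA  = {4, 3}
  7. ckcA  = {5, 6}
  8. ckckA = {5, 1, 6, 0, 2}
  9. kckcA = {5, 1, 6, 3}
  10. ckckcA = {4, 0, 2}
  11. kckckcA = {4, 3, 0, 2}
  12. ckckckcA = {5, 1, 6}
applying k or c yields no new set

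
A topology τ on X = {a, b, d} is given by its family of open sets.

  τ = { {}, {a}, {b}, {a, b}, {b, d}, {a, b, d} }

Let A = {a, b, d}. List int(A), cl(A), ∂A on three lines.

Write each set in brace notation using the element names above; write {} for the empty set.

open subsets of A: {}, {b}, {a}, {a, b}, {b, d}, {a, b, d}; so int(A) = {a, b, d}
closure: X∖int(X∖A) = X∖{} = {a, b, d}
∂A = {a, b, d} minus {a, b, d} = {}

int(A) = {a, b, d}
cl(A)  = {a, b, d}
∂A     = {}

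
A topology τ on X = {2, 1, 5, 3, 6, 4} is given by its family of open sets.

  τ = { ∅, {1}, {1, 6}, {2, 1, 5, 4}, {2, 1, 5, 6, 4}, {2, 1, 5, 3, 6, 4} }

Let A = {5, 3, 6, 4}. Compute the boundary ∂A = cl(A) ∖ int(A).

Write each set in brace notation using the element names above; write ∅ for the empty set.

{2, 5, 3, 6, 4}

opens ⊆ A: ∅; union → int = ∅
complement {2, 1}; its interior {1}; cl(A) = X∖{1} = {2, 5, 3, 6, 4}
boundary = {2, 5, 3, 6, 4} ∖ ∅ = {2, 5, 3, 6, 4}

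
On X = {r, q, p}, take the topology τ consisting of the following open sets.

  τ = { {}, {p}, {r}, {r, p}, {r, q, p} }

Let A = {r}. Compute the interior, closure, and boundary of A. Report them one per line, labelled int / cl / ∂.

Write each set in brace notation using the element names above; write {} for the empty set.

int(A) = {r}
cl(A)  = {r, q}
∂A     = {q}

opens ⊆ A: {}, {r}; union → int = {r}
complement {q, p}; its interior {p}; cl(A) = X∖{p} = {r, q}
boundary = {r, q} ∖ {r} = {q}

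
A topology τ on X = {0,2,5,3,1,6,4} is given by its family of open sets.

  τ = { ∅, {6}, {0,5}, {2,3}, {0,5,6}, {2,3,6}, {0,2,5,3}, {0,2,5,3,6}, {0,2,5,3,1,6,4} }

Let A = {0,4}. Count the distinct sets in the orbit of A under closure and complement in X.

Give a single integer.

X∖A={2,5,3,1,6}, int(X∖A)={2,3,6}, hence cl(A)={0,5,1,4}
Orbit (k=closure, c=complement):
  1. A     = {0,4}
  2. kA    = {0,5,1,4}
  3. cA    = {2,5,3,1,6}
  4. ckA   = {2,3,6}
  5. kcA   = {0,2,5,3,1,6,4}
  6. kckA  = {2,3,1,6,4}
  7. ckcA  = ∅
  8. ckckA = {0,5}
(closed under both — stop)

8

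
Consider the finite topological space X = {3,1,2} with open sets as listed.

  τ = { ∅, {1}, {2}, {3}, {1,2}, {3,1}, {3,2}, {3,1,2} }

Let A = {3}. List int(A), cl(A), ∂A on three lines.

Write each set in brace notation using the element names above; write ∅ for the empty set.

U open, U⊆A: ∅, {3}. int(A) = ⋃ = {3}
X∖A={1,2}, int(X∖A)={1,2}, hence cl(A)={3}
∂A: remove int from cl → ∅

int(A) = {3}
cl(A)  = {3}
∂A     = ∅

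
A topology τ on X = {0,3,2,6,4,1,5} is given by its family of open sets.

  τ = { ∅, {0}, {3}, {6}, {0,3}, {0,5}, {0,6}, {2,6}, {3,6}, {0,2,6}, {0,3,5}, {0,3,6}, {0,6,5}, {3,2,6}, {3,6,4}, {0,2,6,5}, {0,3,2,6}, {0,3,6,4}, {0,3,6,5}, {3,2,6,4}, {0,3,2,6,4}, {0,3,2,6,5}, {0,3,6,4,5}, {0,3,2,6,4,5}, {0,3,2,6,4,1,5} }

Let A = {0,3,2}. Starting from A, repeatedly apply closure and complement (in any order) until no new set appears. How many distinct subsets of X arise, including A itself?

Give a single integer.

10

X∖A={6,4,1,5}, int(X∖A)={6}, hence cl(A)={0,3,2,4,1,5}
Orbit (k=closure, c=complement):
  1. A     = {0,3,2}
  2. kA    = {0,3,2,4,1,5}
  3. cA    = {6,4,1,5}
  4. ckA   = {6}
  5. kcA   = {2,6,4,1,5}
  6. kckA  = {2,6,4,1}
  7. ckcA  = {0,3}
  8. ckckA = {0,3,5}
  9. kckcA = {0,3,4,1,5}
  10. ckckcA = {2,6}
(closed under both — stop)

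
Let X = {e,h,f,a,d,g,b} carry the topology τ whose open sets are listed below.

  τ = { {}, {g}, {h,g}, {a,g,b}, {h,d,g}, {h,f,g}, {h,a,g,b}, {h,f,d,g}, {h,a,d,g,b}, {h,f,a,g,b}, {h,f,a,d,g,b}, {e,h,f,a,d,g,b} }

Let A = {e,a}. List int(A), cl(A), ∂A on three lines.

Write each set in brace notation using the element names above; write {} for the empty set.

interior: largest open inside A is {} (from {})
cl via duality: int({h,f,d,g,b}) = {h,f,d,g}, so X∖{h,f,d,g} = {e,a,b}
cl∖int = {e,a,b}

int(A) = {}
cl(A)  = {e,a,b}
∂A     = {e,a,b}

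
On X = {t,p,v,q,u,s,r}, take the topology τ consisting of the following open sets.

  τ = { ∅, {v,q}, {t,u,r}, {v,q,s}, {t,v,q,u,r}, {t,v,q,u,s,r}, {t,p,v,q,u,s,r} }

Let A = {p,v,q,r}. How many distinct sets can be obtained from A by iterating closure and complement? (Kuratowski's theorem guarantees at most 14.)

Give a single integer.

10

X∖A={t,u,s}, int(X∖A)=∅, hence cl(A)={t,p,v,q,u,s,r}
Orbit (k=closure, c=complement):
  1. A     = {p,v,q,r}
  2. kA    = {t,p,v,q,u,s,r}
  3. cA    = {t,u,s}
  4. ckA   = ∅
  5. kcA   = {t,p,u,s,r}
  6. ckcA  = {v,q}
  7. kckcA = {p,v,q,s}
  8. ckckcA = {t,u,r}
  9. kckckcA = {t,p,u,r}
  10. ckckckcA = {v,q,s}
(closed under both — stop)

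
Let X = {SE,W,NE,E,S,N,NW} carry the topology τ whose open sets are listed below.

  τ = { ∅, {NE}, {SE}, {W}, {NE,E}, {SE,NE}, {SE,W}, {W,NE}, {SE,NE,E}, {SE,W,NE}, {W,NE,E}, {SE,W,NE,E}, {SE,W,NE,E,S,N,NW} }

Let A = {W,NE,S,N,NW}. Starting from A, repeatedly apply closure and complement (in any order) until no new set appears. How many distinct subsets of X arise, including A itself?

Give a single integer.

complement {SE,E}; its interior {SE}; cl(A) = X∖{SE} = {W,NE,E,S,N,NW}
With k = closure, c = complement:
  1. A     = {W,NE,S,N,NW}
  2. kA    = {W,NE,E,S,N,NW}
  3. cA    = {SE,E}
  4. ckA   = {SE}
  5. kcA   = {SE,E,S,N,NW}
  6. kckA  = {SE,S,N,NW}
  7. ckcA  = {W,NE}
  8. ckckA = {W,NE,E}
k, c of each give nothing new

8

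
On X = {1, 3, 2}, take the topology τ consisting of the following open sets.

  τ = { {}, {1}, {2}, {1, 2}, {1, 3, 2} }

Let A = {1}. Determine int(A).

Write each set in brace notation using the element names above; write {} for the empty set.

{1}

opens ⊆ A: {}, {1}; union → int = {1}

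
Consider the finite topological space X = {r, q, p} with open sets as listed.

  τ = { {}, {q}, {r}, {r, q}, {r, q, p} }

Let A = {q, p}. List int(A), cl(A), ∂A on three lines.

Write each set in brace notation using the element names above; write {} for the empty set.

opens ⊆ A: {}, {q}; union → int = {q}
complement {r}; its interior {r}; cl(A) = X∖{r} = {q, p}
boundary = {q, p} ∖ {q} = {p}

int(A) = {q}
cl(A)  = {q, p}
∂A     = {p}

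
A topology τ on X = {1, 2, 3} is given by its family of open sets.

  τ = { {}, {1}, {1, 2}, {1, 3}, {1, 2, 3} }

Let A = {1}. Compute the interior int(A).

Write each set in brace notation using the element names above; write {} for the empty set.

{1}

interior: largest open inside A is {1} (from {}, {1})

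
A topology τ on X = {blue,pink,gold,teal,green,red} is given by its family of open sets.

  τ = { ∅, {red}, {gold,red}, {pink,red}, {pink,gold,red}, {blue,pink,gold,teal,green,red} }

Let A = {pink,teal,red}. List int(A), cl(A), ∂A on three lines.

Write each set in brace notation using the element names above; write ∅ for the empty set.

int(A) = {pink,red}
cl(A)  = {blue,pink,gold,teal,green,red}
∂A     = {blue,gold,teal,green}

open subsets of A: ∅, {red}, {pink,red}; so int(A) = {pink,red}
closure: X∖int(X∖A) = X∖∅ = {blue,pink,gold,teal,green,red}
∂A = {blue,pink,gold,teal,green,red} minus {pink,red} = {blue,gold,teal,green}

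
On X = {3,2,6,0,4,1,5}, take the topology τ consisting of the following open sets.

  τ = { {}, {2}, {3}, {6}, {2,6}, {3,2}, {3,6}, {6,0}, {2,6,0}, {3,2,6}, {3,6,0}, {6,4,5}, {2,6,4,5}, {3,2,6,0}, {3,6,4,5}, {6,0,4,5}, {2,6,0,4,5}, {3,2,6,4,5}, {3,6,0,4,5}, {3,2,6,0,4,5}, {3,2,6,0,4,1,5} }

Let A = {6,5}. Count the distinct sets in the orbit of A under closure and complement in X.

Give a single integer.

8

X∖A={3,2,0,4,1}, int(X∖A)={3,2}, hence cl(A)={6,0,4,1,5}
Orbit (k=closure, c=complement):
  1. A     = {6,5}
  2. kA    = {6,0,4,1,5}
  3. cA    = {3,2,0,4,1}
  4. ckA   = {3,2}
  5. kcA   = {3,2,0,4,1,5}
  6. kckA  = {3,2,1}
  7. ckcA  = {6}
  8. ckckA = {6,0,4,5}
(closed under both — stop)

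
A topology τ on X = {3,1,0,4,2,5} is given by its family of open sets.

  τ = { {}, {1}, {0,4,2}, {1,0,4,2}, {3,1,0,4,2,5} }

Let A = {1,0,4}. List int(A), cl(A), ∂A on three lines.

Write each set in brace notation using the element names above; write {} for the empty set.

interior: largest open inside A is {1} (from {}, {1})
cl via duality: int({3,2,5}) = {}, so X∖{} = {3,1,0,4,2,5}
cl∖int = {3,0,4,2,5}

int(A) = {1}
cl(A)  = {3,1,0,4,2,5}
∂A     = {3,0,4,2,5}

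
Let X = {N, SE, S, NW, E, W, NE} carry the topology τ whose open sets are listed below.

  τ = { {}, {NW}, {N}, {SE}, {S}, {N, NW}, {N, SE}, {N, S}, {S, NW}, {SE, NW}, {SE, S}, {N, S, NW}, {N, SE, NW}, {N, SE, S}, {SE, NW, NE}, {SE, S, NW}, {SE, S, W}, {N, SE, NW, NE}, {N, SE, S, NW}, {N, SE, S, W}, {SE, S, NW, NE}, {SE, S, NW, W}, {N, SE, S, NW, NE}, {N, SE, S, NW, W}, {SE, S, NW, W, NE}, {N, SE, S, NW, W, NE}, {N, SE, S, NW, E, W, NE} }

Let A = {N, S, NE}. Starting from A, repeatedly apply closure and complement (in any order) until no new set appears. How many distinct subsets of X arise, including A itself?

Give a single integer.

X∖A={SE, NW, E, W}, int(X∖A)={SE, NW}, hence cl(A)={N, S, E, W, NE}
Orbit (k=closure, c=complement):
  1. A     = {N, S, NE}
  2. kA    = {N, S, E, W, NE}
  3. cA    = {SE, NW, E, W}
  4. ckA   = {SE, NW}
  5. kcA   = {SE, NW, E, W, NE}
  6. ckcA  = {N, S}
  7. kckcA = {N, S, E, W}
  8. ckckcA = {SE, NW, NE}
(closed under both — stop)

8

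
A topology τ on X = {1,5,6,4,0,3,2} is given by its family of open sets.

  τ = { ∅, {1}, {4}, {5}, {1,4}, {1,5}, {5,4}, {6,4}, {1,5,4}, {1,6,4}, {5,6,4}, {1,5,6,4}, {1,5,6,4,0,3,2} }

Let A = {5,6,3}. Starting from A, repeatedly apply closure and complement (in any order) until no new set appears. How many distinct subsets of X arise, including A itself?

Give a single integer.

8

X∖A={1,4,0,2}, int(X∖A)={1,4}, hence cl(A)={5,6,0,3,2}
Orbit (k=closure, c=complement):
  1. A     = {5,6,3}
  2. kA    = {5,6,0,3,2}
  3. cA    = {1,4,0,2}
  4. ckA   = {1,4}
  5. kcA   = {1,6,4,0,3,2}
  6. ckcA  = {5}
  7. kckcA = {5,0,3,2}
  8. ckckcA = {1,6,4}
(closed under both — stop)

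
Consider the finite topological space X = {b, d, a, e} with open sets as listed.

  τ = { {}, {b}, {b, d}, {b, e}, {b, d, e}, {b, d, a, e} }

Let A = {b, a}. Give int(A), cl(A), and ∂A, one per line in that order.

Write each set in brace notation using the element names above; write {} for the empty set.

int(A) = {b}
cl(A)  = {b, d, a, e}
∂A     = {d, a, e}

open subsets of A: {}, {b}; so int(A) = {b}
closure: X∖int(X∖A) = X∖{} = {b, d, a, e}
∂A = {b, d, a, e} minus {b} = {d, a, e}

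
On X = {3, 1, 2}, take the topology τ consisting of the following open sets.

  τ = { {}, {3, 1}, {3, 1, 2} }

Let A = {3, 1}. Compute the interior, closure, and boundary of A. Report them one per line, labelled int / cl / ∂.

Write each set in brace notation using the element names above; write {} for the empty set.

int(A) = {3, 1}
cl(A)  = {3, 1, 2}
∂A     = {2}

U open, U⊆A: {}, {3, 1}. int(A) = ⋃ = {3, 1}
X∖A={2}, int(X∖A)={}, hence cl(A)={3, 1, 2}
∂A: remove int from cl → {2}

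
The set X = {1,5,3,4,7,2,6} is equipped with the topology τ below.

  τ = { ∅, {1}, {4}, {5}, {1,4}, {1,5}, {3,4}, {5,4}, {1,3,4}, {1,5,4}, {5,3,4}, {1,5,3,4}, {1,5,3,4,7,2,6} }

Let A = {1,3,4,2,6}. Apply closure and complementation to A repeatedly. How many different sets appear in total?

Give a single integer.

X∖A={5,7}, int(X∖A)={5}, hence cl(A)={1,3,4,7,2,6}
Orbit (k=closure, c=complement):
  1. A     = {1,3,4,2,6}
  2. kA    = {1,3,4,7,2,6}
  3. cA    = {5,7}
  4. ckA   = {5}
  5. kcA   = {5,7,2,6}
  6. ckcA  = {1,3,4}
(closed under both — stop)

6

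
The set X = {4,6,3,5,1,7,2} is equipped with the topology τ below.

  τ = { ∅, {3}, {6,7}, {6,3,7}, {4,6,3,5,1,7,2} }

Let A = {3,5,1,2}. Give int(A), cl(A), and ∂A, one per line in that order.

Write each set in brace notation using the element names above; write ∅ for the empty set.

open subsets of A: ∅, {3}; so int(A) = {3}
closure: X∖int(X∖A) = X∖{6,7} = {4,3,5,1,2}
∂A = {4,3,5,1,2} minus {3} = {4,5,1,2}

int(A) = {3}
cl(A)  = {4,3,5,1,2}
∂A     = {4,5,1,2}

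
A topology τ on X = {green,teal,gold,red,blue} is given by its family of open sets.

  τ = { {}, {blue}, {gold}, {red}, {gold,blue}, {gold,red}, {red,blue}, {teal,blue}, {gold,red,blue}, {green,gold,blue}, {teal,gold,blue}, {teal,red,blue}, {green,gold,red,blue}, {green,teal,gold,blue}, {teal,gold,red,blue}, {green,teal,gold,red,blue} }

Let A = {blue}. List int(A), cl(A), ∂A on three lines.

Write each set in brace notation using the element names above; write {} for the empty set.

int(A) = {blue}
cl(A)  = {green,teal,blue}
∂A     = {green,teal}

interior: largest open inside A is {blue} (from {}, {blue})
cl via duality: int({green,teal,gold,red}) = {gold,red}, so X∖{gold,red} = {green,teal,blue}
cl∖int = {green,teal}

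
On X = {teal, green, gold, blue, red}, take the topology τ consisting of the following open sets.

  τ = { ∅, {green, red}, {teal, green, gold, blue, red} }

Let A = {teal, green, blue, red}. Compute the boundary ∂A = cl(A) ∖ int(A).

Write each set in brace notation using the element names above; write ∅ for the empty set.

{teal, gold, blue}

interior: largest open inside A is {green, red} (from ∅, {green, red})
cl via duality: int({gold}) = ∅, so X∖∅ = {teal, green, gold, blue, red}
cl∖int = {teal, gold, blue}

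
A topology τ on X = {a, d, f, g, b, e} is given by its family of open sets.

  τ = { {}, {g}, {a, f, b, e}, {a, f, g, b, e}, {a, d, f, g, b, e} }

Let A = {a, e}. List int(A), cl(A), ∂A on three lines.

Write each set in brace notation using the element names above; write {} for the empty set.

int(A) = {}
cl(A)  = {a, d, f, b, e}
∂A     = {a, d, f, b, e}

opens ⊆ A: {}; union → int = {}
complement {d, f, g, b}; its interior {g}; cl(A) = X∖{g} = {a, d, f, b, e}
boundary = {a, d, f, b, e} ∖ {} = {a, d, f, b, e}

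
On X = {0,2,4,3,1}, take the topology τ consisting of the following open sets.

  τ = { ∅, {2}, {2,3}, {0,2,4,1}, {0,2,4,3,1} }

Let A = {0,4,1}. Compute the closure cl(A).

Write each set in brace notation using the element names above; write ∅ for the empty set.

{0,4,1}

X∖A={2,3}, int(X∖A)={2,3}, hence cl(A)={0,4,1}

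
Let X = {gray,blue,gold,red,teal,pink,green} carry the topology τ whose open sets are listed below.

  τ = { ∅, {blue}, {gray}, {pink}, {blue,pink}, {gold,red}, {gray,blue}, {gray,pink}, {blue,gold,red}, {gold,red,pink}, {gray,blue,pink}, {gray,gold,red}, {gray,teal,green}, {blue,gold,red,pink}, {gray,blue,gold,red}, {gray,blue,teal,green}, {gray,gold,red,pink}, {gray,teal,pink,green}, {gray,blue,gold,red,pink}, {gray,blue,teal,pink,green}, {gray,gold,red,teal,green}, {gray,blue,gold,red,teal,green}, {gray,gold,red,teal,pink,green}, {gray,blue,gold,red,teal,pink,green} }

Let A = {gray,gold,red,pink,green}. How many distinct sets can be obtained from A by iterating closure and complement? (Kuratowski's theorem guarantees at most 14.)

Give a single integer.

complement {blue,teal}; its interior {blue}; cl(A) = X∖{blue} = {gray,gold,red,teal,pink,green}
With k = closure, c = complement:
  1. A     = {gray,gold,red,pink,green}
  2. kA    = {gray,gold,red,teal,pink,green}
  3. cA    = {blue,teal}
  4. ckA   = {blue}
  5. kcA   = {blue,teal,green}
  6. ckcA  = {gray,gold,red,pink}
k, c of each give nothing new

6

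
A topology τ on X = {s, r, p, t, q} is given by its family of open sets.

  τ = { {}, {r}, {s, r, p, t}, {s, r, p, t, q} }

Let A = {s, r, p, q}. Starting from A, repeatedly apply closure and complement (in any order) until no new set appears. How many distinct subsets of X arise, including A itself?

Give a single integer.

X∖A={t}, int(X∖A)={}, hence cl(A)={s, r, p, t, q}
Orbit (k=closure, c=complement):
  1. A     = {s, r, p, q}
  2. kA    = {s, r, p, t, q}
  3. cA    = {t}
  4. ckA   = {}
  5. kcA   = {s, p, t, q}
  6. ckcA  = {r}
(closed under both — stop)

6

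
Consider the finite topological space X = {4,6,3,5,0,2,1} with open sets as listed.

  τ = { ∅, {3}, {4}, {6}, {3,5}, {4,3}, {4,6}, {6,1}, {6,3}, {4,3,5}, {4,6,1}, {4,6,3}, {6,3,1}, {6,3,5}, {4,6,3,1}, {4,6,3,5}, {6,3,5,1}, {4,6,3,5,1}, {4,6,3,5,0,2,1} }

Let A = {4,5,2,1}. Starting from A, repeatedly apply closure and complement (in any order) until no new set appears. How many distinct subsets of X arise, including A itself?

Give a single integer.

closure: X∖int(X∖A) = X∖{6,3} = {4,5,0,2,1}
Let k=closure and c=complement:
  1. A     = {4,5,2,1}
  2. kA    = {4,5,0,2,1}
  3. cA    = {6,3,0}
  4. ckA   = {6,3}
  5. kcA   = {6,3,5,0,2,1}
  6. ckcA  = {4}
  7. kckcA = {4,0,2}
  8. ckckcA = {6,3,5,1}
— saturated at 8

8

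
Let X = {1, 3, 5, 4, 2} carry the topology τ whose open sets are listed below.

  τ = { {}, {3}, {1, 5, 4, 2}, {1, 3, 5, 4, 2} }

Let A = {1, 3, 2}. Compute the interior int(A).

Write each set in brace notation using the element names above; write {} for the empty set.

U open, U⊆A: {}, {3}. int(A) = ⋃ = {3}

{3}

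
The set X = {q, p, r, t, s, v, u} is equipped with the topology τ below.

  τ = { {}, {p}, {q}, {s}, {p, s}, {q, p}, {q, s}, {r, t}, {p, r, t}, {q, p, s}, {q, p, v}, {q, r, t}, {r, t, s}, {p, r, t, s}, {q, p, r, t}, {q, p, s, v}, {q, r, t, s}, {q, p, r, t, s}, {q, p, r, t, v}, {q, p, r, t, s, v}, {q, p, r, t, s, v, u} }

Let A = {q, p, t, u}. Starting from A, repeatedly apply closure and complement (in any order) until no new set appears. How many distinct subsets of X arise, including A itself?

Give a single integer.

12

X∖A={r, s, v}, int(X∖A)={s}, hence cl(A)={q, p, r, t, v, u}
Orbit (k=closure, c=complement):
  1. A     = {q, p, t, u}
  2. kA    = {q, p, r, t, v, u}
  3. cA    = {r, s, v}
  4. ckA   = {s}
  5. kcA   = {r, t, s, v, u}
  6. kckA  = {s, u}
  7. ckcA  = {q, p}
  8. ckckA = {q, p, r, t, v}
  9. kckcA = {q, p, v, u}
  10. ckckcA = {r, t, s}
  11. kckckcA = {r, t, s, u}
  12. ckckckcA = {q, p, v}
(closed under both — stop)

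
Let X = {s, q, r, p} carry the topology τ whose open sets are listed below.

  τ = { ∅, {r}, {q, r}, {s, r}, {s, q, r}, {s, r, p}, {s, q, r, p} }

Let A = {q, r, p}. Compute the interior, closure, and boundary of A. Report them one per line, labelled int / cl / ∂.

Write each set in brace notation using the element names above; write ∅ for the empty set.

interior: largest open inside A is {q, r} (from ∅, {r}, {q, r})
cl via duality: int({s}) = ∅, so X∖∅ = {s, q, r, p}
cl∖int = {s, p}

int(A) = {q, r}
cl(A)  = {s, q, r, p}
∂A     = {s, p}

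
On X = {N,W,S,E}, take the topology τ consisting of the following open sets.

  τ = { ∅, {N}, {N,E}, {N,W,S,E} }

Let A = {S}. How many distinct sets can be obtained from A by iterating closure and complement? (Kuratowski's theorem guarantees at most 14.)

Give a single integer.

6

closure: X∖int(X∖A) = X∖{N,E} = {W,S}
Let k=closure and c=complement:
  1. A     = {S}
  2. kA    = {W,S}
  3. cA    = {N,W,E}
  4. ckA   = {N,E}
  5. kcA   = {N,W,S,E}
  6. ckcA  = ∅
— saturated at 6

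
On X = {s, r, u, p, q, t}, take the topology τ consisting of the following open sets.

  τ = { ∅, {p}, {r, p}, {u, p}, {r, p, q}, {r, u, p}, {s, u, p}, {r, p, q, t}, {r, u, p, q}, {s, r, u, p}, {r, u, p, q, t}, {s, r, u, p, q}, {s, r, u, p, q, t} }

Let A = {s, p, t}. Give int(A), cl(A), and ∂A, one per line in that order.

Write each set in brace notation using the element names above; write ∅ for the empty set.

interior: largest open inside A is {p} (from ∅, {p})
cl via duality: int({r, u, q}) = ∅, so X∖∅ = {s, r, u, p, q, t}
cl∖int = {s, r, u, q, t}

int(A) = {p}
cl(A)  = {s, r, u, p, q, t}
∂A     = {s, r, u, q, t}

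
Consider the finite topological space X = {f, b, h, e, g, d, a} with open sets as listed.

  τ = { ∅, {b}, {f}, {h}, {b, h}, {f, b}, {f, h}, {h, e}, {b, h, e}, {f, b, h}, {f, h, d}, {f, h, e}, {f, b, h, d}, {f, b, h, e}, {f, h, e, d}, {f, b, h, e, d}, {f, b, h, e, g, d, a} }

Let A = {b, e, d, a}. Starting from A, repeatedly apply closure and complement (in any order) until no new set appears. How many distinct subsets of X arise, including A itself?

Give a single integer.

closure: X∖int(X∖A) = X∖{f, h} = {b, e, g, d, a}
Let k=closure and c=complement:
  1. A     = {b, e, d, a}
  2. kA    = {b, e, g, d, a}
  3. cA    = {f, h, g}
  4. ckA   = {f, h}
  5. kcA   = {f, h, e, g, d, a}
  6. ckcA  = {b}
  7. kckcA = {b, g, a}
  8. ckckcA = {f, h, e, d}
— saturated at 8

8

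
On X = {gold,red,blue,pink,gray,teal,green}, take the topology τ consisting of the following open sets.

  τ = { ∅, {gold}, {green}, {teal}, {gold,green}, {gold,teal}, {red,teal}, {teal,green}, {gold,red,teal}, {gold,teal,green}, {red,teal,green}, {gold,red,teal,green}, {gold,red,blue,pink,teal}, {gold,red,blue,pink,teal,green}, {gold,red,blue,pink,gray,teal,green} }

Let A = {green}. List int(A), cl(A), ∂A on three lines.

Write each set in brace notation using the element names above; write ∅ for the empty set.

int(A) = {green}
cl(A)  = {gray,green}
∂A     = {gray}

U open, U⊆A: ∅, {green}. int(A) = ⋃ = {green}
X∖A={gold,red,blue,pink,gray,teal}, int(X∖A)={gold,red,blue,pink,teal}, hence cl(A)={gray,green}
∂A: remove int from cl → {gray}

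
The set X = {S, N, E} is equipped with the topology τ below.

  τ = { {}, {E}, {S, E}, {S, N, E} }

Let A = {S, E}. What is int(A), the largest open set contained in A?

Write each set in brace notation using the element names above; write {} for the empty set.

interior: largest open inside A is {S, E} (from {}, {E}, {S, E})

{S, E}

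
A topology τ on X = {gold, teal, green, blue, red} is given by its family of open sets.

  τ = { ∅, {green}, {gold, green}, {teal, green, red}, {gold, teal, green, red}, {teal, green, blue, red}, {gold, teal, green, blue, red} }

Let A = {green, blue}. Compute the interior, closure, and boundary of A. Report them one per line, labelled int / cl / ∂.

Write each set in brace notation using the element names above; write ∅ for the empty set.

int(A) = {green}
cl(A)  = {gold, teal, green, blue, red}
∂A     = {gold, teal, blue, red}

interior: largest open inside A is {green} (from ∅, {green})
cl via duality: int({gold, teal, red}) = ∅, so X∖∅ = {gold, teal, green, blue, red}
cl∖int = {gold, teal, blue, red}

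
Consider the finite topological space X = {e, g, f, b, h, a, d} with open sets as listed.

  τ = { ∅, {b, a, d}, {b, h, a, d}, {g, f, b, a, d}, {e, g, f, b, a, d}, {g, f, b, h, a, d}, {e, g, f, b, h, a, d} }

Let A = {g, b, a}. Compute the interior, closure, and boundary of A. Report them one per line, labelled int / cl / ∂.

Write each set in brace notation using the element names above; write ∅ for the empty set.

opens ⊆ A: ∅; union → int = ∅
complement {e, f, h, d}; its interior ∅; cl(A) = X∖∅ = {e, g, f, b, h, a, d}
boundary = {e, g, f, b, h, a, d} ∖ ∅ = {e, g, f, b, h, a, d}

int(A) = ∅
cl(A)  = {e, g, f, b, h, a, d}
∂A     = {e, g, f, b, h, a, d}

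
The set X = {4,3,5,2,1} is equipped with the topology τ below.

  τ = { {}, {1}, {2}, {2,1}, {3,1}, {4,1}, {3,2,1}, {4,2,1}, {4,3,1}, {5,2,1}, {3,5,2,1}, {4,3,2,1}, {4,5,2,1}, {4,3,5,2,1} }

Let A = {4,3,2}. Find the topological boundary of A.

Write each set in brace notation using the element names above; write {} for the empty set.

{4,3,5}

open subsets of A: {}, {2}; so int(A) = {2}
closure: X∖int(X∖A) = X∖{1} = {4,3,5,2}
∂A = {4,3,5,2} minus {2} = {4,3,5}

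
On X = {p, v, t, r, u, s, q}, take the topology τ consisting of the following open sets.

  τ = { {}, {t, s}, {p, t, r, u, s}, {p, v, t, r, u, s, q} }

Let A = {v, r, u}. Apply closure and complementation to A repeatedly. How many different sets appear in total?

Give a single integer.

closure: X∖int(X∖A) = X∖{t, s} = {p, v, r, u, q}
Let k=closure and c=complement:
  1. A     = {v, r, u}
  2. kA    = {p, v, r, u, q}
  3. cA    = {p, t, s, q}
  4. ckA   = {t, s}
  5. kcA   = {p, v, t, r, u, s, q}
  6. ckcA  = {}
— saturated at 6

6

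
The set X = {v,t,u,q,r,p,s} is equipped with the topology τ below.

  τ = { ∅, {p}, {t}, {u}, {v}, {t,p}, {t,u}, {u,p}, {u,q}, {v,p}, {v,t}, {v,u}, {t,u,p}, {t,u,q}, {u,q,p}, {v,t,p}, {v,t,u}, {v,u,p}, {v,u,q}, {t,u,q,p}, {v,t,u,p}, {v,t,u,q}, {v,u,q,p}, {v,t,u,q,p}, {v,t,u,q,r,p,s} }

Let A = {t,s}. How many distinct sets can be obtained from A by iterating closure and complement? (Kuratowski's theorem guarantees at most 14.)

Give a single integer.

closure: X∖int(X∖A) = X∖{v,u,q,p} = {t,r,s}
Let k=closure and c=complement:
  1. A     = {t,s}
  2. kA    = {t,r,s}
  3. cA    = {v,u,q,r,p}
  4. ckA   = {v,u,q,p}
  5. kcA   = {v,u,q,r,p,s}
  6. ckcA  = {t}
— saturated at 6

6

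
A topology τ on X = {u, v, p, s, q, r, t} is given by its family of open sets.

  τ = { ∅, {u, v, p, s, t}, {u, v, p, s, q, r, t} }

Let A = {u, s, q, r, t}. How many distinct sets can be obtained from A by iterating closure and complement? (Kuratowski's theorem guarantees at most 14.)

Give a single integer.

complement {v, p}; its interior ∅; cl(A) = X∖∅ = {u, v, p, s, q, r, t}
With k = closure, c = complement:
  1. A     = {u, s, q, r, t}
  2. kA    = {u, v, p, s, q, r, t}
  3. cA    = {v, p}
  4. ckA   = ∅
k, c of each give nothing new

4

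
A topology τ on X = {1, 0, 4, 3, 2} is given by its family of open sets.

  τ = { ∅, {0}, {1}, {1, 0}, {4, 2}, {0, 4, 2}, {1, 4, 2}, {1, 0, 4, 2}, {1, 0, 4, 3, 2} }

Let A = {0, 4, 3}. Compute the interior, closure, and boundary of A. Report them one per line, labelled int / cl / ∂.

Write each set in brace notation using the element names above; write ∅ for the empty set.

interior: largest open inside A is {0} (from ∅, {0})
cl via duality: int({1, 2}) = {1}, so X∖{1} = {0, 4, 3, 2}
cl∖int = {4, 3, 2}

int(A) = {0}
cl(A)  = {0, 4, 3, 2}
∂A     = {4, 3, 2}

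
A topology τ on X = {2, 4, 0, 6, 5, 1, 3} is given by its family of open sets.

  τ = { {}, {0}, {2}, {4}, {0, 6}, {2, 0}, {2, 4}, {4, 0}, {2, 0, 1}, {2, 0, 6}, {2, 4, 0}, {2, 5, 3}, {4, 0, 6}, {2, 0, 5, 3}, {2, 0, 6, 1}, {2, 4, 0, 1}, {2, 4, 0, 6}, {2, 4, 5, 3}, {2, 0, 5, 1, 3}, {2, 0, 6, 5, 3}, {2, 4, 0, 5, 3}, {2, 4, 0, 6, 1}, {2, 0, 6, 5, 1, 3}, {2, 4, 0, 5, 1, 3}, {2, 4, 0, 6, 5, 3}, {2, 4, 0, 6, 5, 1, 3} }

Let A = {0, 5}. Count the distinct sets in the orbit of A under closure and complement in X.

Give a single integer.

10

X∖A={2, 4, 6, 1, 3}, int(X∖A)={2, 4}, hence cl(A)={0, 6, 5, 1, 3}
Orbit (k=closure, c=complement):
  1. A     = {0, 5}
  2. kA    = {0, 6, 5, 1, 3}
  3. cA    = {2, 4, 6, 1, 3}
  4. ckA   = {2, 4}
  5. kcA   = {2, 4, 6, 5, 1, 3}
  6. kckA  = {2, 4, 5, 1, 3}
  7. ckcA  = {0}
  8. ckckA = {0, 6}
  9. kckcA = {0, 6, 1}
  10. ckckcA = {2, 4, 5, 3}
(closed under both — stop)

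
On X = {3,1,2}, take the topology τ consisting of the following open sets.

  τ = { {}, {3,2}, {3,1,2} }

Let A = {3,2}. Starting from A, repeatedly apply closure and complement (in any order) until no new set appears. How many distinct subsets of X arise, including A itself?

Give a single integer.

4

cl via duality: int({1}) = {}, so X∖{} = {3,1,2}
Write k for closure, c for complement:
  1. A     = {3,2}
  2. kA    = {3,1,2}
  3. cA    = {1}
  4. ckA   = {}
applying k or c yields no new set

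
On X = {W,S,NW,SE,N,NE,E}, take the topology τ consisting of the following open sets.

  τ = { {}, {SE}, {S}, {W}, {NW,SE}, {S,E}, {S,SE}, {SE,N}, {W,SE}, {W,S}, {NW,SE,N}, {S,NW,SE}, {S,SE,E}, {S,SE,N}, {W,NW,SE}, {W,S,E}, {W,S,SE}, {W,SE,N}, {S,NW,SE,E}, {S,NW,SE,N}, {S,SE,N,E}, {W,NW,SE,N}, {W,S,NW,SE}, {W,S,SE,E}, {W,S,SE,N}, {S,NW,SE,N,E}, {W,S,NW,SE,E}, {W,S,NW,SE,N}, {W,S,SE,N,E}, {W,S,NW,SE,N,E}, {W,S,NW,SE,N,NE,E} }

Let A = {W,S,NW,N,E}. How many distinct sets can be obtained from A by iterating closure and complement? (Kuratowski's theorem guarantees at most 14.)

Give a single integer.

8

X∖A={SE,NE}, int(X∖A)={SE}, hence cl(A)={W,S,NW,N,NE,E}
Orbit (k=closure, c=complement):
  1. A     = {W,S,NW,N,E}
  2. kA    = {W,S,NW,N,NE,E}
  3. cA    = {SE,NE}
  4. ckA   = {SE}
  5. kcA   = {NW,SE,N,NE}
  6. ckcA  = {W,S,E}
  7. kckcA = {W,S,NE,E}
  8. ckckcA = {NW,SE,N}
(closed under both — stop)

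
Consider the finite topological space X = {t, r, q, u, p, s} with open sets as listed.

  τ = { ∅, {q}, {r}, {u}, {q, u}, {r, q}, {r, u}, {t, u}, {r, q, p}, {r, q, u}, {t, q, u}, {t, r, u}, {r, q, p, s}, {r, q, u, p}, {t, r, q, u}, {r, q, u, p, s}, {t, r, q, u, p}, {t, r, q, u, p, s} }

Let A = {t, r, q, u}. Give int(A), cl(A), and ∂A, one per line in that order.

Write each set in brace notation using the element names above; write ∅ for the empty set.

int(A) = {t, r, q, u}
cl(A)  = {t, r, q, u, p, s}
∂A     = {p, s}

open subsets of A: ∅, {q}, {u}, {r}, {r, u}, {r, q}, {t, u}, {q, u}, {t, q, u}, {t, r, u}, {r, q, u}, {t, r, q, u}; so int(A) = {t, r, q, u}
closure: X∖int(X∖A) = X∖∅ = {t, r, q, u, p, s}
∂A = {t, r, q, u, p, s} minus {t, r, q, u} = {p, s}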